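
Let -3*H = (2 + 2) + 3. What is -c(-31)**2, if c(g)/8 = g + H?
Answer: -640000/9 ≈ -71111.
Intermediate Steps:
H = -7/3 (H = -((2 + 2) + 3)/3 = -(4 + 3)/3 = -1/3*7 = -7/3 ≈ -2.3333)
c(g) = -56/3 + 8*g (c(g) = 8*(g - 7/3) = 8*(-7/3 + g) = -56/3 + 8*g)
-c(-31)**2 = -(-56/3 + 8*(-31))**2 = -(-56/3 - 248)**2 = -(-800/3)**2 = -1*640000/9 = -640000/9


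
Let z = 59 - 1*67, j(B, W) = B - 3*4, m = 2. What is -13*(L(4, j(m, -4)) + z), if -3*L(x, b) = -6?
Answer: 78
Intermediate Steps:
j(B, W) = -12 + B (j(B, W) = B - 12 = -12 + B)
L(x, b) = 2 (L(x, b) = -⅓*(-6) = 2)
z = -8 (z = 59 - 67 = -8)
-13*(L(4, j(m, -4)) + z) = -13*(2 - 8) = -13*(-6) = 78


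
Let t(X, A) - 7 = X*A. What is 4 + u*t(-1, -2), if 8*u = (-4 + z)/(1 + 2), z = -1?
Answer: 17/8 ≈ 2.1250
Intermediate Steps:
u = -5/24 (u = ((-4 - 1)/(1 + 2))/8 = (-5/3)/8 = (-5*⅓)/8 = (⅛)*(-5/3) = -5/24 ≈ -0.20833)
t(X, A) = 7 + A*X (t(X, A) = 7 + X*A = 7 + A*X)
4 + u*t(-1, -2) = 4 - 5*(7 - 2*(-1))/24 = 4 - 5*(7 + 2)/24 = 4 - 5/24*9 = 4 - 15/8 = 17/8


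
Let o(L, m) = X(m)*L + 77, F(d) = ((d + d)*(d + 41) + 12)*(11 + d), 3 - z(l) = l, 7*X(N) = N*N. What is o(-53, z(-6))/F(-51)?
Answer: 1877/144480 ≈ 0.012991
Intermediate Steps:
X(N) = N²/7 (X(N) = (N*N)/7 = N²/7)
z(l) = 3 - l
F(d) = (11 + d)*(12 + 2*d*(41 + d)) (F(d) = ((2*d)*(41 + d) + 12)*(11 + d) = (2*d*(41 + d) + 12)*(11 + d) = (12 + 2*d*(41 + d))*(11 + d) = (11 + d)*(12 + 2*d*(41 + d)))
o(L, m) = 77 + L*m²/7 (o(L, m) = (m²/7)*L + 77 = L*m²/7 + 77 = 77 + L*m²/7)
o(-53, z(-6))/F(-51) = (77 + (⅐)*(-53)*(3 - 1*(-6))²)/(132 + 2*(-51)³ + 104*(-51)² + 914*(-51)) = (77 + (⅐)*(-53)*(3 + 6)²)/(132 + 2*(-132651) + 104*2601 - 46614) = (77 + (⅐)*(-53)*9²)/(132 - 265302 + 270504 - 46614) = (77 + (⅐)*(-53)*81)/(-41280) = (77 - 4293/7)*(-1/41280) = -3754/7*(-1/41280) = 1877/144480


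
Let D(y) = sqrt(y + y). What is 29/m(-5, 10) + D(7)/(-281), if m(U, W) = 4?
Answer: 29/4 - sqrt(14)/281 ≈ 7.2367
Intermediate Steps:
D(y) = sqrt(2)*sqrt(y) (D(y) = sqrt(2*y) = sqrt(2)*sqrt(y))
29/m(-5, 10) + D(7)/(-281) = 29/4 + (sqrt(2)*sqrt(7))/(-281) = 29*(1/4) + sqrt(14)*(-1/281) = 29/4 - sqrt(14)/281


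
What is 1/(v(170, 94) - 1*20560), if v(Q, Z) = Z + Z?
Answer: -1/20372 ≈ -4.9087e-5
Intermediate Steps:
v(Q, Z) = 2*Z
1/(v(170, 94) - 1*20560) = 1/(2*94 - 1*20560) = 1/(188 - 20560) = 1/(-20372) = -1/20372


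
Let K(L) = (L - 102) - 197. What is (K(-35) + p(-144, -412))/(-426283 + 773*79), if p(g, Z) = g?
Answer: 239/182608 ≈ 0.0013088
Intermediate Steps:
K(L) = -299 + L (K(L) = (-102 + L) - 197 = -299 + L)
(K(-35) + p(-144, -412))/(-426283 + 773*79) = ((-299 - 35) - 144)/(-426283 + 773*79) = (-334 - 144)/(-426283 + 61067) = -478/(-365216) = -478*(-1/365216) = 239/182608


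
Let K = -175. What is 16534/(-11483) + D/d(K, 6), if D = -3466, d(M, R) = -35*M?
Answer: -141070828/70333375 ≈ -2.0057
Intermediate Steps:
16534/(-11483) + D/d(K, 6) = 16534/(-11483) - 3466/((-35*(-175))) = 16534*(-1/11483) - 3466/6125 = -16534/11483 - 3466*1/6125 = -16534/11483 - 3466/6125 = -141070828/70333375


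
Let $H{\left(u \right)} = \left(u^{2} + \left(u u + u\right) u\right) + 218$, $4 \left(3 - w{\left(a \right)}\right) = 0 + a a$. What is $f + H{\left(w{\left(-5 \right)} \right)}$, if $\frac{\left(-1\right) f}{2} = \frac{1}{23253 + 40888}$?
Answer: $\frac{840695959}{4105024} \approx 204.8$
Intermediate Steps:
$w{\left(a \right)} = 3 - \frac{a^{2}}{4}$ ($w{\left(a \right)} = 3 - \frac{0 + a a}{4} = 3 - \frac{0 + a^{2}}{4} = 3 - \frac{a^{2}}{4}$)
$H{\left(u \right)} = 218 + u^{2} + u \left(u + u^{2}\right)$ ($H{\left(u \right)} = \left(u^{2} + \left(u^{2} + u\right) u\right) + 218 = \left(u^{2} + \left(u + u^{2}\right) u\right) + 218 = \left(u^{2} + u \left(u + u^{2}\right)\right) + 218 = 218 + u^{2} + u \left(u + u^{2}\right)$)
$f = - \frac{2}{64141}$ ($f = - \frac{2}{23253 + 40888} = - \frac{2}{64141} \approx -3.1181 \cdot 10^{-5}$)
$f + H{\left(w{\left(-5 \right)} \right)} = - \frac{2}{64141} + \left(218 + \left(3 - \frac{\left(-5\right)^{2}}{4}\right)^{3} + 2 \left(3 - \frac{\left(-5\right)^{2}}{4}\right)^{2}\right) = - \frac{2}{64141} + \left(218 + \left(3 - \frac{25}{4}\right)^{3} + 2 \left(3 - \frac{25}{4}\right)^{2}\right) = - \frac{2}{64141} + \left(218 + \left(- \frac{13}{4}\right)^{3} + 2 \left(- \frac{13}{4}\right)^{2}\right) = - \frac{2}{64141} + \left(218 - \frac{2197}{64} + 2 \cdot \frac{169}{16}\right) = - \frac{2}{64141} + \left(218 - \frac{2197}{64} + \frac{169}{8}\right) = - \frac{2}{64141} + \frac{13107}{64} = \frac{840695959}{4105024}$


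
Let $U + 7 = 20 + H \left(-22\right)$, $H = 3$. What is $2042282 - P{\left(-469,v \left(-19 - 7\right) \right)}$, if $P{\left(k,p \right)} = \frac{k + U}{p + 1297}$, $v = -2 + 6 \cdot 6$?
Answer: $\frac{843462988}{413} \approx 2.0423 \cdot 10^{6}$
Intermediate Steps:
$v = 34$ ($v = -2 + 36 = 34$)
$U = -53$ ($U = -7 + \left(20 + 3 \left(-22\right)\right) = -7 + \left(20 - 66\right) = -7 - 46 = -53$)
$P{\left(k,p \right)} = \frac{-53 + k}{1297 + p}$ ($P{\left(k,p \right)} = \frac{k - 53}{p + 1297} = \frac{-53 + k}{1297 + p}$)
$2042282 - P{\left(-469,v \left(-19 - 7\right) \right)} = 2042282 - \frac{-53 - 469}{1297 + 34 \left(-19 - 7\right)} = 2042282 - \frac{1}{1297 + 34 \left(-26\right)} \left(-522\right) = 2042282 - \frac{1}{1297 - 884} \left(-522\right) = 2042282 - \frac{1}{413} \left(-522\right) = 2042282 - - \frac{522}{413} = 2042282 + \frac{522}{413} = \frac{843462988}{413}$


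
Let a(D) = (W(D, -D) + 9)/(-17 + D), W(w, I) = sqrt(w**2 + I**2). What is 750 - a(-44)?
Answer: 45759/61 + 44*sqrt(2)/61 ≈ 751.17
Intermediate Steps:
W(w, I) = sqrt(I**2 + w**2)
a(D) = (9 + sqrt(2)*sqrt(D**2))/(-17 + D) (a(D) = (sqrt((-D)**2 + D**2) + 9)/(-17 + D) = (sqrt(D**2 + D**2) + 9)/(-17 + D) = (sqrt(2*D**2) + 9)/(-17 + D) = (sqrt(2)*sqrt(D**2) + 9)/(-17 + D) = (9 + sqrt(2)*sqrt(D**2))/(-17 + D))
750 - a(-44) = 750 - (9 + sqrt(2)*sqrt((-44)**2))/(-17 - 44) = 750 - (9 + sqrt(2)*sqrt(1936))/(-61) = 750 - (-1)*(9 + sqrt(2)*44)/61 = 750 - (-1)*(9 + 44*sqrt(2))/61 = 750 - (-9/61 - 44*sqrt(2)/61) = 750 + (9/61 + 44*sqrt(2)/61) = 45759/61 + 44*sqrt(2)/61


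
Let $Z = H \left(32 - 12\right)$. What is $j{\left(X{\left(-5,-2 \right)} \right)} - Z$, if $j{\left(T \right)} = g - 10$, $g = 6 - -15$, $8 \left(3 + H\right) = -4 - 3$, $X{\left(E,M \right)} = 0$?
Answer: $\frac{177}{2} \approx 88.5$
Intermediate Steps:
$H = - \frac{31}{8}$ ($H = -3 + \frac{-4 - 3}{8} = -3 + \frac{1}{8} \left(-7\right) = -3 - \frac{7}{8} = - \frac{31}{8} \approx -3.875$)
$g = 21$ ($g = 6 + 15 = 21$)
$j{\left(T \right)} = 11$ ($j{\left(T \right)} = 21 - 10 = 11$)
$Z = - \frac{155}{2}$ ($Z = - \frac{31 \left(32 - 12\right)}{8} = \left(- \frac{31}{8}\right) 20 = - \frac{155}{2} \approx -77.5$)
$j{\left(X{\left(-5,-2 \right)} \right)} - Z = 11 - - \frac{155}{2} = 11 + \frac{155}{2} = \frac{177}{2}$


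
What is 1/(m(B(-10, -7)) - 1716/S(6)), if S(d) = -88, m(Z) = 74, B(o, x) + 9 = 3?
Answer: 2/187 ≈ 0.010695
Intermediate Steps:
B(o, x) = -6 (B(o, x) = -9 + 3 = -6)
1/(m(B(-10, -7)) - 1716/S(6)) = 1/(74 - 1716/(-88)) = 1/(74 - 1716*(-1/88)) = 1/(74 + 39/2) = 1/(187/2) = 2/187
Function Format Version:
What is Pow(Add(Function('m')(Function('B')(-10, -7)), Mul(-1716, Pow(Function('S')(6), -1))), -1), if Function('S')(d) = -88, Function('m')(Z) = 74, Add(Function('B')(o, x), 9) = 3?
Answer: Rational(2, 187) ≈ 0.010695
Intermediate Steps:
Function('B')(o, x) = -6 (Function('B')(o, x) = Add(-9, 3) = -6)
Pow(Add(Function('m')(Function('B')(-10, -7)), Mul(-1716, Pow(Function('S')(6), -1))), -1) = Pow(Add(74, Mul(-1716, Pow(-88, -1))), -1) = Pow(Add(74, Mul(-1716, Rational(-1, 88))), -1) = Pow(Add(74, Rational(39, 2)), -1) = Pow(Rational(187, 2), -1) = Rational(2, 187)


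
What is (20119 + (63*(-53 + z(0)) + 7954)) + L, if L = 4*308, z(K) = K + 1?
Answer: 26029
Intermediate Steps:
z(K) = 1 + K
L = 1232
(20119 + (63*(-53 + z(0)) + 7954)) + L = (20119 + (63*(-53 + (1 + 0)) + 7954)) + 1232 = (20119 + (63*(-53 + 1) + 7954)) + 1232 = (20119 + (63*(-52) + 7954)) + 1232 = (20119 + (-3276 + 7954)) + 1232 = (20119 + 4678) + 1232 = 24797 + 1232 = 26029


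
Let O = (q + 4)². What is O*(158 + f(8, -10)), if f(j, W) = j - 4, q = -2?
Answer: 648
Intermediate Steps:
O = 4 (O = (-2 + 4)² = 2² = 4)
f(j, W) = -4 + j
O*(158 + f(8, -10)) = 4*(158 + (-4 + 8)) = 4*(158 + 4) = 4*162 = 648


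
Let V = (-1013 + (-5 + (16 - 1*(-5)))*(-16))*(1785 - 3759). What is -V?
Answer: -2505006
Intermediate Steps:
V = 2505006 (V = (-1013 + (-5 + (16 + 5))*(-16))*(-1974) = (-1013 + (-5 + 21)*(-16))*(-1974) = (-1013 + 16*(-16))*(-1974) = (-1013 - 256)*(-1974) = -1269*(-1974) = 2505006)
-V = -1*2505006 = -2505006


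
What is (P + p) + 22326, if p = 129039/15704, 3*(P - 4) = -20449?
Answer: 731266981/47112 ≈ 15522.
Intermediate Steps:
P = -20437/3 (P = 4 + (⅓)*(-20449) = 4 - 20449/3 = -20437/3 ≈ -6812.3)
p = 129039/15704 (p = 129039*(1/15704) = 129039/15704 ≈ 8.2169)
(P + p) + 22326 = (-20437/3 + 129039/15704) + 22326 = -320555531/47112 + 22326 = 731266981/47112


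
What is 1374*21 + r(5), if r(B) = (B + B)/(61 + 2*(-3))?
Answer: 317396/11 ≈ 28854.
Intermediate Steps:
r(B) = 2*B/55 (r(B) = (2*B)/(61 - 6) = (2*B)/55 = (2*B)*(1/55) = 2*B/55)
1374*21 + r(5) = 1374*21 + (2/55)*5 = 28854 + 2/11 = 317396/11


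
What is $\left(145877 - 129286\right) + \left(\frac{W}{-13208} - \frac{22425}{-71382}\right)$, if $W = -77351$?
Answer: $\frac{2608005951163}{157135576} \approx 16597.0$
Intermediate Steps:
$\left(145877 - 129286\right) + \left(\frac{W}{-13208} - \frac{22425}{-71382}\right) = \left(145877 - 129286\right) - \left(- \frac{77351}{13208} - \frac{7475}{23794}\right) = 16591 - - \frac{969609747}{157135576} = 16591 + \left(\frac{77351}{13208} + \frac{7475}{23794}\right) = 16591 + \frac{969609747}{157135576} = \frac{2608005951163}{157135576}$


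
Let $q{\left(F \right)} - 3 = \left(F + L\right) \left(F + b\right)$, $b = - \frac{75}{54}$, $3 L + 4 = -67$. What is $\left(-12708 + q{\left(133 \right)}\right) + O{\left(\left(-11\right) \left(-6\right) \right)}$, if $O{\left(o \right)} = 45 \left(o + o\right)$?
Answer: $\frac{205861}{27} \approx 7624.5$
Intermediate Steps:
$L = - \frac{71}{3}$ ($L = - \frac{4}{3} + \frac{1}{3} \left(-67\right) = - \frac{4}{3} - \frac{67}{3} = - \frac{71}{3} \approx -23.667$)
$b = - \frac{25}{18}$ ($b = \left(-75\right) \frac{1}{54} = - \frac{25}{18} \approx -1.3889$)
$q{\left(F \right)} = 3 + \left(- \frac{71}{3} + F\right) \left(- \frac{25}{18} + F\right)$ ($q{\left(F \right)} = 3 + \left(F - \frac{71}{3}\right) \left(F - \frac{25}{18}\right) = 3 + \left(- \frac{71}{3} + F\right) \left(- \frac{25}{18} + F\right)$)
$O{\left(o \right)} = 90 o$ ($O{\left(o \right)} = 45 \cdot 2 o = 90 o$)
$\left(-12708 + q{\left(133 \right)}\right) + O{\left(\left(-11\right) \left(-6\right) \right)} = \left(-12708 + \left(\frac{1937}{54} + 133^{2} - \frac{59983}{18}\right)\right) + 90 \left(\left(-11\right) \left(-6\right)\right) = \left(-12708 + \left(\frac{1937}{54} + 17689 - \frac{59983}{18}\right)\right) + 90 \cdot 66 = \left(-12708 + \frac{388597}{27}\right) + 5940 = \frac{45481}{27} + 5940 = \frac{205861}{27}$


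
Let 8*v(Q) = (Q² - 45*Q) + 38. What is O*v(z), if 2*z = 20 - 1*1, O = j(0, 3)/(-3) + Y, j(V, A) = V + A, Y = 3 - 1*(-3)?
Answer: -5985/32 ≈ -187.03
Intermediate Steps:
Y = 6 (Y = 3 + 3 = 6)
j(V, A) = A + V
O = 5 (O = (3 + 0)/(-3) + 6 = 3*(-⅓) + 6 = -1 + 6 = 5)
z = 19/2 (z = (20 - 1*1)/2 = (20 - 1)/2 = (½)*19 = 19/2 ≈ 9.5000)
v(Q) = 19/4 - 45*Q/8 + Q²/8 (v(Q) = ((Q² - 45*Q) + 38)/8 = (38 + Q² - 45*Q)/8 = 19/4 - 45*Q/8 + Q²/8)
O*v(z) = 5*(19/4 - 45/8*19/2 + (19/2)²/8) = 5*(19/4 - 855/16 + (⅛)*(361/4)) = 5*(19/4 - 855/16 + 361/32) = 5*(-1197/32) = -5985/32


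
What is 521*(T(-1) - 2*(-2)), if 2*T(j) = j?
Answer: 3647/2 ≈ 1823.5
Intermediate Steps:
T(j) = j/2
521*(T(-1) - 2*(-2)) = 521*((½)*(-1) - 2*(-2)) = 521*(-½ + 4) = 521*(7/2) = 3647/2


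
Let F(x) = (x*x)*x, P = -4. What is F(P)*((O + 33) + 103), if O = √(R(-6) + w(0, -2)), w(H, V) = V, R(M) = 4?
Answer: -8704 - 64*√2 ≈ -8794.5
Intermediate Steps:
F(x) = x³ (F(x) = x²*x = x³)
O = √2 (O = √(4 - 2) = √2 ≈ 1.4142)
F(P)*((O + 33) + 103) = (-4)³*((√2 + 33) + 103) = -64*((33 + √2) + 103) = -64*(136 + √2) = -8704 - 64*√2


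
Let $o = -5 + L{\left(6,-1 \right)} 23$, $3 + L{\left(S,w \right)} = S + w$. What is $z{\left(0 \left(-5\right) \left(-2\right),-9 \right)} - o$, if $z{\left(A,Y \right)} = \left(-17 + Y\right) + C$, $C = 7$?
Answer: $-60$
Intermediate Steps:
$z{\left(A,Y \right)} = -10 + Y$ ($z{\left(A,Y \right)} = \left(-17 + Y\right) + 7 = -10 + Y$)
$L{\left(S,w \right)} = -3 + S + w$ ($L{\left(S,w \right)} = -3 + \left(S + w\right) = -3 + S + w$)
$o = 41$ ($o = -5 + \left(-3 + 6 - 1\right) 23 = -5 + 2 \cdot 23 = -5 + 46 = 41$)
$z{\left(0 \left(-5\right) \left(-2\right),-9 \right)} - o = \left(-10 - 9\right) - 41 = -19 - 41 = -60$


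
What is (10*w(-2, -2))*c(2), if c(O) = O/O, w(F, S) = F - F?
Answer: 0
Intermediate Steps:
w(F, S) = 0
c(O) = 1
(10*w(-2, -2))*c(2) = (10*0)*1 = 0*1 = 0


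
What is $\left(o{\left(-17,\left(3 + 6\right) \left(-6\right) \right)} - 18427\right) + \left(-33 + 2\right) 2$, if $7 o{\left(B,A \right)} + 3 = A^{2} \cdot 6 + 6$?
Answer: $- \frac{111924}{7} \approx -15989.0$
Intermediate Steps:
$o{\left(B,A \right)} = \frac{3}{7} + \frac{6 A^{2}}{7}$ ($o{\left(B,A \right)} = - \frac{3}{7} + \frac{A^{2} \cdot 6 + 6}{7} = - \frac{3}{7} + \frac{6 A^{2} + 6}{7} = - \frac{3}{7} + \frac{6 + 6 A^{2}}{7} = - \frac{3}{7} + \left(\frac{6}{7} + \frac{6 A^{2}}{7}\right) = \frac{3}{7} + \frac{6 A^{2}}{7}$)
$\left(o{\left(-17,\left(3 + 6\right) \left(-6\right) \right)} - 18427\right) + \left(-33 + 2\right) 2 = \left(\left(\frac{3}{7} + \frac{6 \left(\left(3 + 6\right) \left(-6\right)\right)^{2}}{7}\right) - 18427\right) + \left(-33 + 2\right) 2 = \left(\left(\frac{3}{7} + \frac{6 \left(9 \left(-6\right)\right)^{2}}{7}\right) - 18427\right) - 62 = \left(\left(\frac{3}{7} + \frac{6 \left(-54\right)^{2}}{7}\right) - 18427\right) - 62 = \left(\left(\frac{3}{7} + \frac{6}{7} \cdot 2916\right) - 18427\right) - 62 = \left(\left(\frac{3}{7} + \frac{17496}{7}\right) - 18427\right) - 62 = \left(\frac{17499}{7} - 18427\right) - 62 = - \frac{111490}{7} - 62 = - \frac{111924}{7}$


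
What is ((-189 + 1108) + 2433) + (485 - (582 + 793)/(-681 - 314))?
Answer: 763838/199 ≈ 3838.4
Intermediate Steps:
((-189 + 1108) + 2433) + (485 - (582 + 793)/(-681 - 314)) = (919 + 2433) + (485 - 1375/(-995)) = 3352 + (485 - 1375*(-1)/995) = 3352 + (485 - 1*(-275/199)) = 3352 + (485 + 275/199) = 3352 + 96790/199 = 763838/199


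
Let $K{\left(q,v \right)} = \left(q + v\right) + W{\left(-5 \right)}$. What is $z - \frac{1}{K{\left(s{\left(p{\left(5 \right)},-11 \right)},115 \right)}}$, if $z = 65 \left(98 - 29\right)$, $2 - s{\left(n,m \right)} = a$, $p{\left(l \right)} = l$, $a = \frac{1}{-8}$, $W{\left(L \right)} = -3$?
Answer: $\frac{4094797}{913} \approx 4485.0$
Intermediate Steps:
$a = - \frac{1}{8} \approx -0.125$
$s{\left(n,m \right)} = \frac{17}{8}$ ($s{\left(n,m \right)} = 2 - - \frac{1}{8} = 2 + \frac{1}{8} = \frac{17}{8}$)
$K{\left(q,v \right)} = -3 + q + v$ ($K{\left(q,v \right)} = \left(q + v\right) - 3 = -3 + q + v$)
$z = 4485$ ($z = 65 \cdot 69 = 4485$)
$z - \frac{1}{K{\left(s{\left(p{\left(5 \right)},-11 \right)},115 \right)}} = 4485 - \frac{1}{-3 + \frac{17}{8} + 115} = 4485 - \frac{1}{\frac{913}{8}} = 4485 - \frac{8}{913} = \frac{4094797}{913}$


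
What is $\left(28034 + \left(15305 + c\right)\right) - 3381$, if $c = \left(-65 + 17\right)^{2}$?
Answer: $42262$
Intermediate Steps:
$c = 2304$ ($c = \left(-48\right)^{2} = 2304$)
$\left(28034 + \left(15305 + c\right)\right) - 3381 = \left(28034 + \left(15305 + 2304\right)\right) - 3381 = \left(28034 + 17609\right) - 3381 = 45643 - 3381 = 42262$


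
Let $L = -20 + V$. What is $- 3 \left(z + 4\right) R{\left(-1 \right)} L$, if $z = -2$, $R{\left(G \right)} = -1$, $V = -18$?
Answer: $-228$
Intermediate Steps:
$L = -38$ ($L = -20 - 18 = -38$)
$- 3 \left(z + 4\right) R{\left(-1 \right)} L = - 3 \left(-2 + 4\right) \left(-1\right) \left(-38\right) = \left(-3\right) 2 \left(-1\right) \left(-38\right) = \left(-6\right) \left(-1\right) \left(-38\right) = 6 \left(-38\right) = -228$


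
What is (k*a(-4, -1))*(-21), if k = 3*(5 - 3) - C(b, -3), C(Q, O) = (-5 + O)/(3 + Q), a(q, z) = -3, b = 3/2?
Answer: 490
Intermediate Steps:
b = 3/2 (b = 3*(1/2) = 3/2 ≈ 1.5000)
C(Q, O) = (-5 + O)/(3 + Q)
k = 70/9 (k = 3*(5 - 3) - (-5 - 3)/(3 + 3/2) = 3*2 - (-8)/9/2 = 6 - 2*(-8)/9 = 6 - 1*(-16/9) = 6 + 16/9 = 70/9 ≈ 7.7778)
(k*a(-4, -1))*(-21) = ((70/9)*(-3))*(-21) = -70/3*(-21) = 490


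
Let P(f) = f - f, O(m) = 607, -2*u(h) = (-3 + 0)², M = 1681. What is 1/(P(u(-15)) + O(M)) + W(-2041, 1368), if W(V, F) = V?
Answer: -1238886/607 ≈ -2041.0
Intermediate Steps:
u(h) = -9/2 (u(h) = -(-3 + 0)²/2 = -½*(-3)² = -½*9 = -9/2)
P(f) = 0
1/(P(u(-15)) + O(M)) + W(-2041, 1368) = 1/(0 + 607) - 2041 = 1/607 - 2041 = -1238886/607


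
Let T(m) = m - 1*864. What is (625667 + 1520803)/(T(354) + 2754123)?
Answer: 715490/917871 ≈ 0.77951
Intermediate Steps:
T(m) = -864 + m (T(m) = m - 864 = -864 + m)
(625667 + 1520803)/(T(354) + 2754123) = (625667 + 1520803)/((-864 + 354) + 2754123) = 2146470/(-510 + 2754123) = 2146470/2753613 = 2146470*(1/2753613) = 715490/917871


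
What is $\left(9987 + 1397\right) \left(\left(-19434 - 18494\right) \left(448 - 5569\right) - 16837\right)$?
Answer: $2210914542184$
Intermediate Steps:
$\left(9987 + 1397\right) \left(\left(-19434 - 18494\right) \left(448 - 5569\right) - 16837\right) = 11384 \left(\left(-37928\right) \left(-5121\right) - 16837\right) = 11384 \left(194229288 - 16837\right) = 11384 \cdot 194212451 = 2210914542184$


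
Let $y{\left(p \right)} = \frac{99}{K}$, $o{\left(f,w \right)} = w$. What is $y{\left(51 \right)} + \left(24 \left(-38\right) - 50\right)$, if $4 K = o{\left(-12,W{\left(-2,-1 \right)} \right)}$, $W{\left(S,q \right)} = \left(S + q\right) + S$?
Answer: $- \frac{5206}{5} \approx -1041.2$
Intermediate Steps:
$W{\left(S,q \right)} = q + 2 S$
$K = - \frac{5}{4}$ ($K = \frac{-1 + 2 \left(-2\right)}{4} = \frac{-1 - 4}{4} = \frac{1}{4} \left(-5\right) = - \frac{5}{4} \approx -1.25$)
$y{\left(p \right)} = - \frac{396}{5}$ ($y{\left(p \right)} = \frac{99}{- \frac{5}{4}} = 99 \left(- \frac{4}{5}\right) = - \frac{396}{5}$)
$y{\left(51 \right)} + \left(24 \left(-38\right) - 50\right) = - \frac{396}{5} + \left(24 \left(-38\right) - 50\right) = - \frac{396}{5} - 962 = - \frac{5206}{5}$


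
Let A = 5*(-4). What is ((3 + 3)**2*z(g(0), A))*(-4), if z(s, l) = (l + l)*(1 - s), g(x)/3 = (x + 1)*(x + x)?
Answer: 5760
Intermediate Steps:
A = -20
g(x) = 6*x*(1 + x) (g(x) = 3*((x + 1)*(x + x)) = 3*((1 + x)*(2*x)) = 3*(2*x*(1 + x)) = 6*x*(1 + x))
z(s, l) = 2*l*(1 - s) (z(s, l) = (2*l)*(1 - s) = 2*l*(1 - s))
((3 + 3)**2*z(g(0), A))*(-4) = ((3 + 3)**2*(2*(-20)*(1 - 6*0*(1 + 0))))*(-4) = (6**2*(2*(-20)*(1 - 6*0)))*(-4) = (36*(2*(-20)*(1 - 1*0)))*(-4) = (36*(2*(-20)*(1 + 0)))*(-4) = (36*(2*(-20)*1))*(-4) = (36*(-40))*(-4) = -1440*(-4) = 5760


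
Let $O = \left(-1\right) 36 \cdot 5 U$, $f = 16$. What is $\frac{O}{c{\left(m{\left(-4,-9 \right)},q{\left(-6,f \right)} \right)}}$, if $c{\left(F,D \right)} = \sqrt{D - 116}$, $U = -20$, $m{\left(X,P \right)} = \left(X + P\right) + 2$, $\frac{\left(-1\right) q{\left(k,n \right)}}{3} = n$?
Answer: $- \frac{1800 i \sqrt{41}}{41} \approx - 281.11 i$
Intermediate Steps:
$q{\left(k,n \right)} = - 3 n$
$m{\left(X,P \right)} = 2 + P + X$ ($m{\left(X,P \right)} = \left(P + X\right) + 2 = 2 + P + X$)
$c{\left(F,D \right)} = \sqrt{-116 + D}$
$O = 3600$ ($O = \left(-1\right) 36 \cdot 5 \left(-20\right) = \left(-36\right) 5 \left(-20\right) = \left(-180\right) \left(-20\right) = 3600$)
$\frac{O}{c{\left(m{\left(-4,-9 \right)},q{\left(-6,f \right)} \right)}} = \frac{3600}{\sqrt{-116 - 48}} = \frac{3600}{\sqrt{-164}} = \frac{3600}{2 i \sqrt{41}} = 3600 \left(- \frac{i \sqrt{41}}{82}\right) = - \frac{1800 i \sqrt{41}}{41}$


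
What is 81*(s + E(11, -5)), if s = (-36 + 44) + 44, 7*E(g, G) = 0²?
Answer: 4212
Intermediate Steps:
E(g, G) = 0 (E(g, G) = (⅐)*0² = (⅐)*0 = 0)
s = 52 (s = 8 + 44 = 52)
81*(s + E(11, -5)) = 81*(52 + 0) = 81*52 = 4212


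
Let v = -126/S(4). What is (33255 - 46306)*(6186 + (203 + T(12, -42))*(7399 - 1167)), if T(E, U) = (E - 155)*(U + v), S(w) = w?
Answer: -871450742618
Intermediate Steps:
v = -63/2 (v = -126/4 = -126*1/4 = -63/2 ≈ -31.500)
T(E, U) = (-155 + E)*(-63/2 + U) (T(E, U) = (E - 155)*(U - 63/2) = (-155 + E)*(-63/2 + U))
(33255 - 46306)*(6186 + (203 + T(12, -42))*(7399 - 1167)) = (33255 - 46306)*(6186 + (203 + (9765/2 - 155*(-42) - 63/2*12 + 12*(-42)))*(7399 - 1167)) = -13051*(6186 + (203 + (9765/2 + 6510 - 378 - 504))*6232) = -13051*(6186 + (203 + 21021/2)*6232) = -13051*(6186 + (21427/2)*6232) = -13051*(6186 + 66766532) = -13051*66772718 = -871450742618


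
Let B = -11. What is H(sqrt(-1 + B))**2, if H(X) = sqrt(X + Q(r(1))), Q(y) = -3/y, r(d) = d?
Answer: -3 + 2*I*sqrt(3) ≈ -3.0 + 3.4641*I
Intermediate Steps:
H(X) = sqrt(-3 + X) (H(X) = sqrt(X - 3/1) = sqrt(X - 3*1) = sqrt(X - 3) = sqrt(-3 + X))
H(sqrt(-1 + B))**2 = (sqrt(-3 + sqrt(-1 - 11)))**2 = (sqrt(-3 + sqrt(-12)))**2 = (sqrt(-3 + 2*I*sqrt(3)))**2 = -3 + 2*I*sqrt(3)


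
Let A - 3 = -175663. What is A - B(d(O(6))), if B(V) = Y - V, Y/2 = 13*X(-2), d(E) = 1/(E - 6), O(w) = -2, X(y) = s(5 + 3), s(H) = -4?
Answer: -1404449/8 ≈ -1.7556e+5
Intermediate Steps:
X(y) = -4
A = -175660 (A = 3 - 175663 = -175660)
d(E) = 1/(-6 + E)
Y = -104 (Y = 2*(13*(-4)) = 2*(-52) = -104)
B(V) = -104 - V
A - B(d(O(6))) = -175660 - (-104 - 1/(-6 - 2)) = -175660 - (-104 - 1/(-8)) = -175660 - (-104 - 1*(-⅛)) = -175660 - (-104 + ⅛) = -175660 - 1*(-831/8) = -175660 + 831/8 = -1404449/8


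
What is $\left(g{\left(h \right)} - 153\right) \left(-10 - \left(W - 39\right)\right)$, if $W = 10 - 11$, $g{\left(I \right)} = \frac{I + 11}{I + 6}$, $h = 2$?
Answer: $- \frac{18165}{4} \approx -4541.3$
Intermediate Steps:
$g{\left(I \right)} = \frac{11 + I}{6 + I}$
$W = -1$
$\left(g{\left(h \right)} - 153\right) \left(-10 - \left(W - 39\right)\right) = \left(\frac{11 + 2}{6 + 2} - 153\right) \left(-10 - \left(-1 - 39\right)\right) = \left(\frac{1}{8} \cdot 13 - 153\right) \left(-10 - \left(-1 - 39\right)\right) = \left(\frac{1}{8} \cdot 13 - 153\right) \left(-10 - -40\right) = \left(\frac{13}{8} - 153\right) \left(-10 + 40\right) = \left(- \frac{1211}{8}\right) 30 = - \frac{18165}{4}$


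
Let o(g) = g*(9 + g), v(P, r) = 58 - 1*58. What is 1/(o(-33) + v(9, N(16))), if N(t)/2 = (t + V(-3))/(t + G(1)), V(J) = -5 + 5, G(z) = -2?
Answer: 1/792 ≈ 0.0012626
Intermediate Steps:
V(J) = 0
N(t) = 2*t/(-2 + t) (N(t) = 2*((t + 0)/(t - 2)) = 2*(t/(-2 + t)) = 2*t/(-2 + t))
v(P, r) = 0 (v(P, r) = 58 - 58 = 0)
1/(o(-33) + v(9, N(16))) = 1/(-33*(9 - 33) + 0) = 1/(-33*(-24) + 0) = 1/(792 + 0) = 1/792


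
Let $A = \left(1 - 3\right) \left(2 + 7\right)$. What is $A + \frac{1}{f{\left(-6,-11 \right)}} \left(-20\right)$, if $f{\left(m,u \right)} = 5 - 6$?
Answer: $2$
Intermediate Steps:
$f{\left(m,u \right)} = -1$ ($f{\left(m,u \right)} = 5 - 6 = -1$)
$A = -18$ ($A = \left(1 - 3\right) 9 = \left(-2\right) 9 = -18$)
$A + \frac{1}{f{\left(-6,-11 \right)}} \left(-20\right) = -18 + \frac{1}{-1} \left(-20\right) = -18 - -20 = -18 + 20 = 2$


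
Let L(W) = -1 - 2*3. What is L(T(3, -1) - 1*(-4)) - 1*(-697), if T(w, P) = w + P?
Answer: 690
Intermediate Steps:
T(w, P) = P + w
L(W) = -7 (L(W) = -1 - 6 = -7)
L(T(3, -1) - 1*(-4)) - 1*(-697) = -7 - 1*(-697) = -7 + 697 = 690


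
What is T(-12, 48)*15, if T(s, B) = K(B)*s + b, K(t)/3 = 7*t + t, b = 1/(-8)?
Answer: -1658895/8 ≈ -2.0736e+5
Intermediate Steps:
b = -1/8 ≈ -0.12500
K(t) = 24*t (K(t) = 3*(7*t + t) = 3*(8*t) = 24*t)
T(s, B) = -1/8 + 24*B*s (T(s, B) = (24*B)*s - 1/8 = 24*B*s - 1/8 = -1/8 + 24*B*s)
T(-12, 48)*15 = (-1/8 + 24*48*(-12))*15 = (-1/8 - 13824)*15 = -110593/8*15 = -1658895/8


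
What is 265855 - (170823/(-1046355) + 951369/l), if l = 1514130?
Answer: 9359955358166161/35207055470 ≈ 2.6585e+5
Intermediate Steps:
265855 - (170823/(-1046355) + 951369/l) = 265855 - (170823/(-1046355) + 951369/1514130) = 265855 - (170823*(-1/1046355) + 951369*(1/1514130)) = 265855 - (-56941/348785 + 317123/504710) = 265855 - 1*16373810689/35207055470 = 265855 - 16373810689/35207055470 = 9359955358166161/35207055470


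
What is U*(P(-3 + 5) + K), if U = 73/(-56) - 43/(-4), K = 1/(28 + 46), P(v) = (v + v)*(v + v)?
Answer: 626865/4144 ≈ 151.27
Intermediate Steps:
P(v) = 4*v**2 (P(v) = (2*v)*(2*v) = 4*v**2)
K = 1/74 ≈ 0.013514
U = 529/56 (U = 73*(-1/56) - 43*(-1/4) = -73/56 + 43/4 = 529/56 ≈ 9.4464)
U*(P(-3 + 5) + K) = 529*(4*(-3 + 5)**2 + 1/74)/56 = 529*(4*2**2 + 1/74)/56 = 529*(4*4 + 1/74)/56 = 529*(16 + 1/74)/56 = (529/56)*(1185/74) = 626865/4144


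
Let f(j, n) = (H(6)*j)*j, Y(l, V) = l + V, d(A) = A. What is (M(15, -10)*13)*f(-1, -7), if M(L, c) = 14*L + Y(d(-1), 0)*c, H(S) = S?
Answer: 17160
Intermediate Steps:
Y(l, V) = V + l
M(L, c) = -c + 14*L (M(L, c) = 14*L + (0 - 1)*c = 14*L - c = -c + 14*L)
f(j, n) = 6*j² (f(j, n) = (6*j)*j = 6*j²)
(M(15, -10)*13)*f(-1, -7) = ((-1*(-10) + 14*15)*13)*(6*(-1)²) = ((10 + 210)*13)*(6*1) = (220*13)*6 = 2860*6 = 17160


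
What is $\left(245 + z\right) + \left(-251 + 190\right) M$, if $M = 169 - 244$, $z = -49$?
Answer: $4771$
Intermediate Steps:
$M = -75$ ($M = 169 - 244 = -75$)
$\left(245 + z\right) + \left(-251 + 190\right) M = \left(245 - 49\right) + \left(-251 + 190\right) \left(-75\right) = 196 - -4575 = 196 + 4575 = 4771$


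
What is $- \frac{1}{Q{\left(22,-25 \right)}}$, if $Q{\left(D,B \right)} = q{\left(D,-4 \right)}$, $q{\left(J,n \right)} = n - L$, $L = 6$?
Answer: $\frac{1}{10} \approx 0.1$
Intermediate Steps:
$q{\left(J,n \right)} = -6 + n$ ($q{\left(J,n \right)} = n - 6 = -6 + n$)
$Q{\left(D,B \right)} = -10$ ($Q{\left(D,B \right)} = -6 - 4 = -10$)
$- \frac{1}{Q{\left(22,-25 \right)}} = - \frac{1}{-10} = \left(-1\right) \left(- \frac{1}{10}\right) = \frac{1}{10}$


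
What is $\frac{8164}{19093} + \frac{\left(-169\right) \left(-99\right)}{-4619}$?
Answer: $- \frac{281735467}{88190567} \approx -3.1946$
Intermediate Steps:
$\frac{8164}{19093} + \frac{\left(-169\right) \left(-99\right)}{-4619} = 8164 \cdot \frac{1}{19093} + 16731 \left(- \frac{1}{4619}\right) = \frac{8164}{19093} - \frac{16731}{4619} = - \frac{281735467}{88190567}$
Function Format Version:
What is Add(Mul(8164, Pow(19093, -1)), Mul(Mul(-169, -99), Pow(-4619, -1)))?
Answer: Rational(-281735467, 88190567) ≈ -3.1946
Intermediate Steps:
Add(Mul(8164, Pow(19093, -1)), Mul(Mul(-169, -99), Pow(-4619, -1))) = Add(Mul(8164, Rational(1, 19093)), Mul(16731, Rational(-1, 4619))) = Add(Rational(8164, 19093), Rational(-16731, 4619)) = Rational(-281735467, 88190567)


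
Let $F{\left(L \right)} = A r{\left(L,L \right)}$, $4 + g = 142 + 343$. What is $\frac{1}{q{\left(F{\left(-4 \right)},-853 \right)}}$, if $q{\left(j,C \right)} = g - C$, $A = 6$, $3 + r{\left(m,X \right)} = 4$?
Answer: $\frac{1}{1334} \approx 0.00074963$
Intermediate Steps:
$r{\left(m,X \right)} = 1$ ($r{\left(m,X \right)} = -3 + 4 = 1$)
$g = 481$ ($g = -4 + \left(142 + 343\right) = -4 + 485 = 481$)
$F{\left(L \right)} = 6$ ($F{\left(L \right)} = 6 \cdot 1 = 6$)
$q{\left(j,C \right)} = 481 - C$
$\frac{1}{q{\left(F{\left(-4 \right)},-853 \right)}} = \frac{1}{481 - -853} = \frac{1}{481 + 853} = \frac{1}{1334}$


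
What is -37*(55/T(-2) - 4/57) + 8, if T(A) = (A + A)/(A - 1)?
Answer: -345569/228 ≈ -1515.7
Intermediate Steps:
T(A) = 2*A/(-1 + A) (T(A) = (2*A)/(-1 + A) = 2*A/(-1 + A))
-37*(55/T(-2) - 4/57) + 8 = -37*(55/((2*(-2)/(-1 - 2))) - 4/57) + 8 = -37*(55/((2*(-2)/(-3))) - 4*1/57) + 8 = -37*(55/((2*(-2)*(-1/3))) - 4/57) + 8 = -37*(55/(4/3) - 4/57) + 8 = -37*(55*(3/4) - 4/57) + 8 = -37*(165/4 - 4/57) + 8 = -37*9389/228 + 8 = -347393/228 + 8 = -345569/228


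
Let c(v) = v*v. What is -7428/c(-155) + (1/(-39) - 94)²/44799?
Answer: -183077056187/1637046177975 ≈ -0.11183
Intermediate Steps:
c(v) = v²
-7428/c(-155) + (1/(-39) - 94)²/44799 = -7428/((-155)²) + (1/(-39) - 94)²/44799 = -7428/24025 + (-1/39 - 94)²*(1/44799) = -7428*1/24025 + (-3667/39)²*(1/44799) = -7428/24025 + (13446889/1521)*(1/44799) = -7428/24025 + 13446889/68139279 = -183077056187/1637046177975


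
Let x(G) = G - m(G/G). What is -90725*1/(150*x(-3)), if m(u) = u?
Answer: 3629/24 ≈ 151.21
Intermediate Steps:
x(G) = -1 + G (x(G) = G - G/G = G - 1*1 = G - 1 = -1 + G)
-90725*1/(150*x(-3)) = -90725*1/(150*(-1 - 3)) = -90725/(-4*(-15)*(-10)) = -90725/(60*(-10)) = -90725/(-600) = -90725*(-1/600) = 3629/24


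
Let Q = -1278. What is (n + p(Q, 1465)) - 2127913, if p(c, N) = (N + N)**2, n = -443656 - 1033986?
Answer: 4979345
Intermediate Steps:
n = -1477642
p(c, N) = 4*N**2 (p(c, N) = (2*N)**2 = 4*N**2)
(n + p(Q, 1465)) - 2127913 = (-1477642 + 4*1465**2) - 2127913 = (-1477642 + 4*2146225) - 2127913 = (-1477642 + 8584900) - 2127913 = 7107258 - 2127913 = 4979345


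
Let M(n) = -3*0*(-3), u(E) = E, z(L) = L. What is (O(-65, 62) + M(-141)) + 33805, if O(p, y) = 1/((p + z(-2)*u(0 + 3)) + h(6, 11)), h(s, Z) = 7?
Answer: 2163519/64 ≈ 33805.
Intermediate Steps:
M(n) = 0 (M(n) = 0*(-3) = 0)
O(p, y) = 1/(1 + p) (O(p, y) = 1/((p - 2*(0 + 3)) + 7) = 1/((p - 2*3) + 7) = 1/((p - 6) + 7) = 1/((-6 + p) + 7) = 1/(1 + p))
(O(-65, 62) + M(-141)) + 33805 = (1/(1 - 65) + 0) + 33805 = (1/(-64) + 0) + 33805 = (-1/64 + 0) + 33805 = -1/64 + 33805 = 2163519/64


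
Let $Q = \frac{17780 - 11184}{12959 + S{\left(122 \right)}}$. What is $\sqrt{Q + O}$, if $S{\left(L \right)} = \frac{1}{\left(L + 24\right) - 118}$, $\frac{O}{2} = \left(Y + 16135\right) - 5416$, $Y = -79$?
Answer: $\frac{52 \sqrt{115131523269}}{120951} \approx 145.88$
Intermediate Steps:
$O = 21280$ ($O = 2 \left(\left(-79 + 16135\right) - 5416\right) = 2 \left(16056 - 5416\right) = 2 \cdot 10640 = 21280$)
$S{\left(L \right)} = \frac{1}{-94 + L}$ ($S{\left(L \right)} = \frac{1}{\left(24 + L\right) - 118} = \frac{1}{-94 + L}$)
$Q = \frac{184688}{362853}$ ($Q = \frac{17780 - 11184}{12959 + \frac{1}{-94 + 122}} = \frac{6596}{12959 + \frac{1}{28}} = \frac{6596}{\frac{362853}{28}} = 6596 \cdot \frac{28}{362853} = \frac{184688}{362853} \approx 0.50899$)
$\sqrt{Q + O} = \sqrt{\frac{184688}{362853} + 21280} = \sqrt{\frac{7721696528}{362853}} = \frac{52 \sqrt{115131523269}}{120951}$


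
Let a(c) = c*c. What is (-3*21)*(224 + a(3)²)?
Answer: -19215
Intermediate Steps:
a(c) = c²
(-3*21)*(224 + a(3)²) = (-3*21)*(224 + (3²)²) = -63*(224 + 9²) = -63*(224 + 81) = -63*305 = -19215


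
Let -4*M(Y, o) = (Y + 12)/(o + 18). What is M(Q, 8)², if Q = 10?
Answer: 121/2704 ≈ 0.044749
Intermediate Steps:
M(Y, o) = -(12 + Y)/(4*(18 + o)) (M(Y, o) = -(Y + 12)/(4*(o + 18)) = -(12 + Y)/(4*(18 + o)))
M(Q, 8)² = ((-12 - 1*10)/(4*(18 + 8)))² = ((¼)*(-12 - 10)/26)² = ((¼)*(1/26)*(-22))² = (-11/52)² = 121/2704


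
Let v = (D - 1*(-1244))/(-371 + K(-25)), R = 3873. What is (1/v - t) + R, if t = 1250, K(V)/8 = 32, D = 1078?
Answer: 6090491/2322 ≈ 2622.9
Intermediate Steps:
K(V) = 256 (K(V) = 8*32 = 256)
v = -2322/115 (v = (1078 - 1*(-1244))/(-371 + 256) = (1078 + 1244)/(-115) = 2322*(-1/115) = -2322/115 ≈ -20.191)
(1/v - t) + R = (1/(-2322/115) - 1*1250) + 3873 = (-115/2322 - 1250) + 3873 = -2902615/2322 + 3873 = 6090491/2322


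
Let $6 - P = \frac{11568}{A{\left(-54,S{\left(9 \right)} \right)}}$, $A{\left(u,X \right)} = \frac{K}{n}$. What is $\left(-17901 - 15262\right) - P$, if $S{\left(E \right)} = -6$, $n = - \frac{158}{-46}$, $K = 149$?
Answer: $- \frac{112756291}{3427} \approx -32902.0$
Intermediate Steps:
$n = \frac{79}{23}$ ($n = \left(-158\right) \left(- \frac{1}{46}\right) = \frac{79}{23} \approx 3.4348$)
$A{\left(u,X \right)} = \frac{3427}{79}$ ($A{\left(u,X \right)} = \frac{149}{\frac{79}{23}} = 149 \cdot \frac{23}{79} = \frac{3427}{79}$)
$P = - \frac{893310}{3427}$ ($P = 6 - \frac{11568}{\frac{3427}{79}} = 6 - 11568 \cdot \frac{79}{3427} = 6 - \frac{913872}{3427} = - \frac{893310}{3427} \approx -260.67$)
$\left(-17901 - 15262\right) - P = \left(-17901 - 15262\right) - - \frac{893310}{3427} = \left(-17901 - 15262\right) + \frac{893310}{3427} = -33163 + \frac{893310}{3427} = - \frac{112756291}{3427}$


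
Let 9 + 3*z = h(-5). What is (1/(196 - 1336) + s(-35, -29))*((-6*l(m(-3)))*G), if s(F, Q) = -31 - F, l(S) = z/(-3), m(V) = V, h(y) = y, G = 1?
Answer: -31913/855 ≈ -37.325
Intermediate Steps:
z = -14/3 (z = -3 + (⅓)*(-5) = -3 - 5/3 = -14/3 ≈ -4.6667)
l(S) = 14/9 (l(S) = -14/3/(-3) = -14/3*(-⅓) = 14/9)
(1/(196 - 1336) + s(-35, -29))*((-6*l(m(-3)))*G) = (1/(196 - 1336) + (-31 - 1*(-35)))*(-6*14/9*1) = (1/(-1140) + (-31 + 35))*(-28/3*1) = (-1/1140 + 4)*(-28/3) = (4559/1140)*(-28/3) = -31913/855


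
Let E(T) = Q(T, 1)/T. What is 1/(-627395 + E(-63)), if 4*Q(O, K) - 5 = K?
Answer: -42/26350591 ≈ -1.5939e-6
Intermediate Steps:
Q(O, K) = 5/4 + K/4
E(T) = 3/(2*T) (E(T) = (5/4 + (¼)*1)/T = (5/4 + ¼)/T = 3/(2*T))
1/(-627395 + E(-63)) = 1/(-627395 + (3/2)/(-63)) = 1/(-627395 + (3/2)*(-1/63)) = 1/(-627395 - 1/42) = 1/(-26350591/42) = -42/26350591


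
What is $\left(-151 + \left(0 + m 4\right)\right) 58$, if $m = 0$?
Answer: $-8758$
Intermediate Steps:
$\left(-151 + \left(0 + m 4\right)\right) 58 = \left(-151 + \left(0 + 0 \cdot 4\right)\right) 58 = \left(-151 + \left(0 + 0\right)\right) 58 = \left(-151 + 0\right) 58 = \left(-151\right) 58 = -8758$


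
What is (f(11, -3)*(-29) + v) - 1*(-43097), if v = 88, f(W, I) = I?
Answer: 43272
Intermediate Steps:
(f(11, -3)*(-29) + v) - 1*(-43097) = (-3*(-29) + 88) - 1*(-43097) = (87 + 88) + 43097 = 175 + 43097 = 43272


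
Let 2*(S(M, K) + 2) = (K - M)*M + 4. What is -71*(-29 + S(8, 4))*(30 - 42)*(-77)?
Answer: 2952180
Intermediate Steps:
S(M, K) = M*(K - M)/2 (S(M, K) = -2 + ((K - M)*M + 4)/2 = -2 + (M*(K - M) + 4)/2 = -2 + (4 + M*(K - M))/2 = -2 + (2 + M*(K - M)/2) = M*(K - M)/2)
-71*(-29 + S(8, 4))*(30 - 42)*(-77) = -71*(-29 + (½)*8*(4 - 1*8))*(30 - 42)*(-77) = -71*(-29 + (½)*8*(4 - 8))*(-12)*(-77) = -71*(-29 + (½)*8*(-4))*(-12)*(-77) = -71*(-29 - 16)*(-12)*(-77) = -(-3195)*(-12)*(-77) = -71*540*(-77) = -38340*(-77) = 2952180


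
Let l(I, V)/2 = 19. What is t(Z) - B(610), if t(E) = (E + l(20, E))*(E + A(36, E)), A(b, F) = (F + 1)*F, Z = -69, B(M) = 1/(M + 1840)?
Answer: -351116851/2450 ≈ -1.4331e+5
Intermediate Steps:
B(M) = 1/(1840 + M)
A(b, F) = F*(1 + F) (A(b, F) = (1 + F)*F = F*(1 + F))
l(I, V) = 38 (l(I, V) = 2*19 = 38)
t(E) = (38 + E)*(E + E*(1 + E)) (t(E) = (E + 38)*(E + E*(1 + E)) = (38 + E)*(E + E*(1 + E)))
t(Z) - B(610) = -69*(76 + (-69)² + 40*(-69)) - 1/(1840 + 610) = -69*(76 + 4761 - 2760) - 1/2450 = -69*2077 - 1*1/2450 = -143313 - 1/2450 = -351116851/2450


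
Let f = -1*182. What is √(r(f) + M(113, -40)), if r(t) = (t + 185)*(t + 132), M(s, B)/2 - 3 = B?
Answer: 4*I*√14 ≈ 14.967*I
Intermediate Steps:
M(s, B) = 6 + 2*B
f = -182
r(t) = (132 + t)*(185 + t) (r(t) = (185 + t)*(132 + t) = (132 + t)*(185 + t))
√(r(f) + M(113, -40)) = √((24420 + (-182)² + 317*(-182)) + (6 + 2*(-40))) = √((24420 + 33124 - 57694) + (6 - 80)) = √(-150 - 74) = √(-224) = 4*I*√14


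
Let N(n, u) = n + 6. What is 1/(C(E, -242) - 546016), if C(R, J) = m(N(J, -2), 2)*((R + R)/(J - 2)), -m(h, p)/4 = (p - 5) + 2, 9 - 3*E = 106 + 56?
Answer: -61/33306874 ≈ -1.8315e-6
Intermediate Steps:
E = -51 (E = 3 - (106 + 56)/3 = 3 - ⅓*162 = 3 - 54 = -51)
N(n, u) = 6 + n
m(h, p) = 12 - 4*p (m(h, p) = -4*((p - 5) + 2) = -4*((-5 + p) + 2) = -4*(-3 + p) = 12 - 4*p)
C(R, J) = 8*R/(-2 + J) (C(R, J) = (12 - 4*2)*((R + R)/(J - 2)) = (12 - 8)*((2*R)/(-2 + J)) = 4*(2*R/(-2 + J)) = 8*R/(-2 + J))
1/(C(E, -242) - 546016) = 1/(8*(-51)/(-2 - 242) - 546016) = 1/(8*(-51)/(-244) - 546016) = 1/(8*(-51)*(-1/244) - 546016) = 1/(102/61 - 546016) = 1/(-33306874/61) = -61/33306874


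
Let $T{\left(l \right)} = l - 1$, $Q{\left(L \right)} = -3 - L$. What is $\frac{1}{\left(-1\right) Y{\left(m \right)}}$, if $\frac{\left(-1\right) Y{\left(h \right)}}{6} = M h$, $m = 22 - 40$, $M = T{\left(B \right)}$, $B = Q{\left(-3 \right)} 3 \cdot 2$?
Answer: $\frac{1}{108} \approx 0.0092593$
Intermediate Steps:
$B = 0$ ($B = \left(-3 - -3\right) 3 \cdot 2 = \left(-3 + 3\right) 3 \cdot 2 = 0 \cdot 3 \cdot 2 = 0 \cdot 2 = 0$)
$T{\left(l \right)} = -1 + l$
$M = -1$ ($M = -1 + 0 = -1$)
$m = -18$ ($m = 22 - 40 = -18$)
$Y{\left(h \right)} = 6 h$ ($Y{\left(h \right)} = - 6 \left(- h\right) = 6 h$)
$\frac{1}{\left(-1\right) Y{\left(m \right)}} = \frac{1}{\left(-1\right) 6 \left(-18\right)} = \frac{1}{\left(-1\right) \left(-108\right)} = \frac{1}{108}$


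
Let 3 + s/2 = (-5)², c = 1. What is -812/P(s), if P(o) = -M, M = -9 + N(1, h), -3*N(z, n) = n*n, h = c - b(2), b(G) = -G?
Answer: -203/3 ≈ -67.667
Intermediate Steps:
s = 44 (s = -6 + 2*(-5)² = -6 + 2*25 = -6 + 50 = 44)
h = 3 (h = 1 - (-1)*2 = 1 - 1*(-2) = 1 + 2 = 3)
N(z, n) = -n²/3 (N(z, n) = -n*n/3 = -n²/3)
M = -12 (M = -9 - ⅓*3² = -9 - ⅓*9 = -9 - 3 = -12)
P(o) = 12 (P(o) = -1*(-12) = 12)
-812/P(s) = -812/12 = -812*1/12 = -203/3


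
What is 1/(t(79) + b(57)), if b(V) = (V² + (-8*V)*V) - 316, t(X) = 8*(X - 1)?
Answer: -1/22435 ≈ -4.4573e-5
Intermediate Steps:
t(X) = -8 + 8*X (t(X) = 8*(-1 + X) = -8 + 8*X)
b(V) = -316 - 7*V² (b(V) = (V² - 8*V²) - 316 = -7*V² - 316 = -316 - 7*V²)
1/(t(79) + b(57)) = 1/((-8 + 8*79) + (-316 - 7*57²)) = 1/((-8 + 632) + (-316 - 7*3249)) = 1/(624 + (-316 - 22743)) = 1/(624 - 23059) = 1/(-22435) = -1/22435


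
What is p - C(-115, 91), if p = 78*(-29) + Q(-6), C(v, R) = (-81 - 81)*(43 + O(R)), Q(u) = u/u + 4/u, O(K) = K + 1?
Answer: 58825/3 ≈ 19608.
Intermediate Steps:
O(K) = 1 + K
Q(u) = 1 + 4/u
C(v, R) = -7128 - 162*R (C(v, R) = (-81 - 81)*(43 + (1 + R)) = -162*(44 + R) = -7128 - 162*R)
p = -6785/3 (p = 78*(-29) + (4 - 6)/(-6) = -2262 - 1/6*(-2) = -2262 + 1/3 = -6785/3 ≈ -2261.7)
p - C(-115, 91) = -6785/3 - (-7128 - 162*91) = -6785/3 - (-7128 - 14742) = -6785/3 - 1*(-21870) = -6785/3 + 21870 = 58825/3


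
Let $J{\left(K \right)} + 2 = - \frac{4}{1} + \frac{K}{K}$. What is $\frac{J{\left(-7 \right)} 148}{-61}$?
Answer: $\frac{740}{61} \approx 12.131$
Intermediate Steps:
$J{\left(K \right)} = -5$ ($J{\left(K \right)} = -2 + \left(- \frac{4}{1} + \frac{K}{K}\right) = -2 + \left(\left(-4\right) 1 + 1\right) = -2 + \left(-4 + 1\right) = -2 - 3 = -5$)
$\frac{J{\left(-7 \right)} 148}{-61} = \frac{\left(-5\right) 148}{-61} = \left(-740\right) \left(- \frac{1}{61}\right) = \frac{740}{61}$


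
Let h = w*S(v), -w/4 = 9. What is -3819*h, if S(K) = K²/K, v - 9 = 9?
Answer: 2474712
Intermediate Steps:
v = 18 (v = 9 + 9 = 18)
S(K) = K
w = -36 (w = -4*9 = -36)
h = -648 (h = -36*18 = -648)
-3819*h = -3819*(-648) = 2474712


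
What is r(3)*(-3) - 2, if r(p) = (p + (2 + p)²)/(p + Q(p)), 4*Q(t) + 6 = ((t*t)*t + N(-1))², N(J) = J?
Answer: -850/341 ≈ -2.4927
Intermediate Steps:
Q(t) = -3/2 + (-1 + t³)²/4 (Q(t) = -3/2 + ((t*t)*t - 1)²/4 = -3/2 + (t²*t - 1)²/4 = -3/2 + (t³ - 1)²/4 = -3/2 + (-1 + t³)²/4)
r(p) = (p + (2 + p)²)/(-3/2 + p + (-1 + p³)²/4) (r(p) = (p + (2 + p)²)/(p + (-3/2 + (-1 + p³)²/4)) = (p + (2 + p)²)/(-3/2 + p + (-1 + p³)²/4))
r(3)*(-3) - 2 = (4*(3 + (2 + 3)²)/(-6 + (-1 + 3³)² + 4*3))*(-3) - 2 = (4*(3 + 5²)/(-6 + (-1 + 27)² + 12))*(-3) - 2 = (4*(3 + 25)/(-6 + 26² + 12))*(-3) - 2 = (4*28/(-6 + 676 + 12))*(-3) - 2 = (4*28/682)*(-3) - 2 = (4*(1/682)*28)*(-3) - 2 = (56/341)*(-3) - 2 = -168/341 - 2 = -850/341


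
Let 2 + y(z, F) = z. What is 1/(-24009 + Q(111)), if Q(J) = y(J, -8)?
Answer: -1/23900 ≈ -4.1841e-5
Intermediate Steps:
y(z, F) = -2 + z
Q(J) = -2 + J
1/(-24009 + Q(111)) = 1/(-24009 + (-2 + 111)) = 1/(-24009 + 109) = 1/(-23900) = -1/23900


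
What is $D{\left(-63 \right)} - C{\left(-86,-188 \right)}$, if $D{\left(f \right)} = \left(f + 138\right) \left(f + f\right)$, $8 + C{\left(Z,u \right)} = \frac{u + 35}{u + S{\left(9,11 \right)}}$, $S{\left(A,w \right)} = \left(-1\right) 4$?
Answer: $- \frac{604339}{64} \approx -9442.8$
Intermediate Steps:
$S{\left(A,w \right)} = -4$
$C{\left(Z,u \right)} = -8 + \frac{35 + u}{-4 + u}$ ($C{\left(Z,u \right)} = -8 + \frac{u + 35}{u - 4} = -8 + \frac{35 + u}{-4 + u}$)
$D{\left(f \right)} = 2 f \left(138 + f\right)$ ($D{\left(f \right)} = \left(138 + f\right) 2 f = 2 f \left(138 + f\right)$)
$D{\left(-63 \right)} - C{\left(-86,-188 \right)} = 2 \left(-63\right) \left(138 - 63\right) - \frac{67 - -1316}{-4 - 188} = 2 \left(-63\right) 75 - \frac{67 + 1316}{-192} = -9450 - \left(- \frac{1}{192}\right) 1383 = -9450 - - \frac{461}{64} = -9450 + \frac{461}{64} = - \frac{604339}{64}$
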